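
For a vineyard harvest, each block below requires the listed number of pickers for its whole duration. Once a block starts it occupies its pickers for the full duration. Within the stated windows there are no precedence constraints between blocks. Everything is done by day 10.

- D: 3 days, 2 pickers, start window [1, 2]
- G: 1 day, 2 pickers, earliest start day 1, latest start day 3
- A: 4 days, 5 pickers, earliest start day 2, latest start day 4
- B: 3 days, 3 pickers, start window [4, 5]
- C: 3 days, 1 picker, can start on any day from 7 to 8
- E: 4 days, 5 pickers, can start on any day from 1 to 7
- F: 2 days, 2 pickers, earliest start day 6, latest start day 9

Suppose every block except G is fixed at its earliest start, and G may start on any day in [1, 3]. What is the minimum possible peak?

G@1: d1:9  d2:12  d3:12  d4:13  d5:8  d6:5  d7:3  d8:1  d9:1  d10:0 → peak 13
G@2: d1:7  d2:14  d3:12  d4:13  d5:8  d6:5  d7:3  d8:1  d9:1  d10:0 → peak 14
G@3: d1:7  d2:12  d3:14  d4:13  d5:8  d6:5  d7:3  d8:1  d9:1  d10:0 → peak 14
Best is G@1, peak 13.

13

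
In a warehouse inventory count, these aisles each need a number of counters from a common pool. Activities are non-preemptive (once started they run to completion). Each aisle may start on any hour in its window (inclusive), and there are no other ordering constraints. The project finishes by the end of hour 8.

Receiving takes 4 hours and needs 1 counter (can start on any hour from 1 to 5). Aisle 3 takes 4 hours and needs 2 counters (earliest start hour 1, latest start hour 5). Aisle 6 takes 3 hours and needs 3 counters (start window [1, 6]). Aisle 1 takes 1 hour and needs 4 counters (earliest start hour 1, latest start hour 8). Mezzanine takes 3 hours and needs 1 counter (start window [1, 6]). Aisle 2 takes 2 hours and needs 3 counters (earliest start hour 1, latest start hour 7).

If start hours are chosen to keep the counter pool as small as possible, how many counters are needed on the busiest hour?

5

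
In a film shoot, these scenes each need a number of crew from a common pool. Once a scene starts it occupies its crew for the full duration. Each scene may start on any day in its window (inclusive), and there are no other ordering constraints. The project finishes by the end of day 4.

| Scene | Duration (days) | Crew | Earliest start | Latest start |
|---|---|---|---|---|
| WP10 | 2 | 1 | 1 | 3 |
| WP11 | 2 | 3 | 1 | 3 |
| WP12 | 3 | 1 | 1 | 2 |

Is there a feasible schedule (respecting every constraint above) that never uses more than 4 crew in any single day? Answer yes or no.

Schedule WP10@1, WP11@3, WP12@1: d1:2  d2:2  d3:4  d4:3 — peak 4 ≤ 4.

yes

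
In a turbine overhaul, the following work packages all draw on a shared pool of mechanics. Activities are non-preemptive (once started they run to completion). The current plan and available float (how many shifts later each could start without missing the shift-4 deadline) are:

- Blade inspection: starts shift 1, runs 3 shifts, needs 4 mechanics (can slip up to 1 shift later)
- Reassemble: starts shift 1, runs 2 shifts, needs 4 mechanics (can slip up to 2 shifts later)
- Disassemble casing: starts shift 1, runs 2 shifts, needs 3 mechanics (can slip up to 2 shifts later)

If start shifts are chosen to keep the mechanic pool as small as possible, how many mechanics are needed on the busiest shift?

Early-start (Blade inspection@1, Reassemble@1, Disassemble casing@1) gives peak 11: s1:11  s2:11  s3:4  s4:0.
Shift Disassemble casing→3.
Schedule Blade inspection@1, Reassemble@1, Disassemble casing@3: s1:8  s2:8  s3:7  s4:3 — peak 8.
No arrangement of the 18 feasible schedules does better.

8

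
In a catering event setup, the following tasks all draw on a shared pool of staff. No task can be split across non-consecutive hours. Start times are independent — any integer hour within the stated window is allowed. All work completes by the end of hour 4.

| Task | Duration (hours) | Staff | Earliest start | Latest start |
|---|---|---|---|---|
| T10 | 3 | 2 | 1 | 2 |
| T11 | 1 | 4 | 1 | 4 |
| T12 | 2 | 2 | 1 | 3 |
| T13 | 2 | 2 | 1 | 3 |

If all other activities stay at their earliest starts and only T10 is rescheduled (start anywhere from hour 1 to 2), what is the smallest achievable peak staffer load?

8

T10@1: h1:10  h2:6  h3:2  h4:0 → peak 10
T10@2: h1:8  h2:6  h3:2  h4:2 → peak 8
Best is T10@2, peak 8.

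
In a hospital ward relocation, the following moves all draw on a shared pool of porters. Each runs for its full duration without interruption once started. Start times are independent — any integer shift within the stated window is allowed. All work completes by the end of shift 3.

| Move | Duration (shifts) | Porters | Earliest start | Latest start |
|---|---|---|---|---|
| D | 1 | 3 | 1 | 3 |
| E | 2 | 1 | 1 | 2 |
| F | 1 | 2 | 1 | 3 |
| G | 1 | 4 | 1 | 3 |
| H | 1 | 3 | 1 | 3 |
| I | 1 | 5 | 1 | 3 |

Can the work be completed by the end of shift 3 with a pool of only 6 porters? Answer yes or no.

no

Total porter-shifts = 19; over 3 shifts the average is 19/3 > 6, so some shift must exceed 6.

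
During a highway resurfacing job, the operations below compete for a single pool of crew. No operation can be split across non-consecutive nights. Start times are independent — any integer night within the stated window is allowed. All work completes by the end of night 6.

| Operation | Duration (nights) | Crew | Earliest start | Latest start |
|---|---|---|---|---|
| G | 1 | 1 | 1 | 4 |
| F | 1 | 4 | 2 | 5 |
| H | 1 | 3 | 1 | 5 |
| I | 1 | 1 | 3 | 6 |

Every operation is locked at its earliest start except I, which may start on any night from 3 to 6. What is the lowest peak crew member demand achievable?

4

I@3: n1:4  n2:4  n3:1  n4:0  n5:0  n6:0 → peak 4
I@4: n1:4  n2:4  n3:0  n4:1  n5:0  n6:0 → peak 4
I@5: n1:4  n2:4  n3:0  n4:0  n5:1  n6:0 → peak 4
I@6: n1:4  n2:4  n3:0  n4:0  n5:0  n6:1 → peak 4
Best is I@3, peak 4.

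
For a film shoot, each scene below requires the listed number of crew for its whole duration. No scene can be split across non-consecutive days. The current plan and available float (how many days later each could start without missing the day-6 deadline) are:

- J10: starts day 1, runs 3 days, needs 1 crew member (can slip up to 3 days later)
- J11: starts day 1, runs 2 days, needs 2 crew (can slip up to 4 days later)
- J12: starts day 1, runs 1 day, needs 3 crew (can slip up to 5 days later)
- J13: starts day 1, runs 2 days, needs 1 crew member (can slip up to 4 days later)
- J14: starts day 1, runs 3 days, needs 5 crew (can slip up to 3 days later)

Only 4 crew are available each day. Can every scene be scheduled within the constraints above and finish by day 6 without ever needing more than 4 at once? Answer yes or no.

no

Total crew member-days = 27; over 6 days the average is 27/6 > 4, so some day must exceed 4.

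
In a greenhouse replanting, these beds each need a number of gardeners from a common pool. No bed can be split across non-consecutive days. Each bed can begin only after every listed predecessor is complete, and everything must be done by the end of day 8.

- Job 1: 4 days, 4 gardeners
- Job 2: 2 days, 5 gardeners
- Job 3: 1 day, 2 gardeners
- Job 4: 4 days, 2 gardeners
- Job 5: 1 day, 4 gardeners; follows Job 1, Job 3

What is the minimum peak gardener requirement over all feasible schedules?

6

Early-start (Job 1@1, Job 2@1, Job 3@1, Job 4@1, Job 5@5) gives peak 13: d1:13  d2:11  d3:6  d4:6  d5:4  d6:0  d7:0  d8:0.
Shift Job 2→5, Job 3→7, Job 5→8.
Schedule Job 1@1, Job 2@5, Job 3@7, Job 4@1, Job 5@8: d1:6  d2:6  d3:6  d4:6  d5:5  d6:5  d7:2  d8:4 — peak 6.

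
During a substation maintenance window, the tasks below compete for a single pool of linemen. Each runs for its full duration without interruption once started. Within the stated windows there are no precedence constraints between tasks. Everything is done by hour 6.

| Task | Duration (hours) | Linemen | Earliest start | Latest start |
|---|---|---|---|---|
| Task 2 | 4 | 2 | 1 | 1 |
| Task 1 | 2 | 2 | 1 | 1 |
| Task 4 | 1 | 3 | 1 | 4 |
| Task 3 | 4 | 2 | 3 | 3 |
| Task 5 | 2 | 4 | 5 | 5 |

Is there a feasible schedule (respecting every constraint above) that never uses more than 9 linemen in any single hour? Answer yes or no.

yes

Schedule Task 2@1, Task 1@1, Task 4@1, Task 3@3, Task 5@5: h1:7  h2:4  h3:4  h4:4  h5:6  h6:6 — peak 7 ≤ 9.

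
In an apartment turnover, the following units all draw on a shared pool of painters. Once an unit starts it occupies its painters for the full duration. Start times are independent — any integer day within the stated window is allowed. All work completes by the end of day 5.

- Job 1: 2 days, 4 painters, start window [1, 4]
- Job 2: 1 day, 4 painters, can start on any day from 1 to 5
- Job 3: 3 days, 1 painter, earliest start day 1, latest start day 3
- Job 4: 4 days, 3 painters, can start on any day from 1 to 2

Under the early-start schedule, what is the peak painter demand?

Early-start schedule: Job 1@1, Job 2@1, Job 3@1, Job 4@1.
Load per day: day 1: 12, day 2: 8, day 3: 4, day 4: 3, day 5: 0.
Peak is 12.

12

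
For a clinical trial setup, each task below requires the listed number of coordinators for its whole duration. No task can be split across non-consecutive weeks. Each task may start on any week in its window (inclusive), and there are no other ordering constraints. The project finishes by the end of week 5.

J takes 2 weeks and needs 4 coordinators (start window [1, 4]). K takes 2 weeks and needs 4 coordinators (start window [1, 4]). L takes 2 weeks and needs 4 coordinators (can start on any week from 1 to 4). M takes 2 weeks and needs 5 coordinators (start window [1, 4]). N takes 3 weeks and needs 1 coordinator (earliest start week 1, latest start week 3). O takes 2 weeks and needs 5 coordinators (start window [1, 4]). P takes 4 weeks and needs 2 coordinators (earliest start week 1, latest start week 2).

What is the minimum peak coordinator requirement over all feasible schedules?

14

Early-start (J@1, K@1, L@1, M@1, N@1, O@1, P@1) gives peak 25: w1:25  w2:25  w3:3  w4:2  w5:0.
Shift M→3, N→3, O→3.
Schedule J@1, K@1, L@1, M@3, N@3, O@3, P@1: w1:14  w2:14  w3:13  w4:13  w5:1 — peak 14.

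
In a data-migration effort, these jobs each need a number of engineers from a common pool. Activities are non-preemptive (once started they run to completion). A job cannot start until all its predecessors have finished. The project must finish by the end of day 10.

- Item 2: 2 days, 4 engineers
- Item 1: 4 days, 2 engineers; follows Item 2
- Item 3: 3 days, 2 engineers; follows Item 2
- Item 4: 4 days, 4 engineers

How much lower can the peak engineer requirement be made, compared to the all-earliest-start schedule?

Early-start peak: d1:8  d2:8  d3:8  d4:8  d5:4  d6:2  d7:0  d8:0  d9:0  d10:0 ⇒ 8.
Leveled (Item 2@1, Item 1@3, Item 3@3, Item 4@7): d1:4  d2:4  d3:4  d4:4  d5:4  d6:2  d7:4  d8:4  d9:4  d10:4 ⇒ 4.
Reduction 8 − 4 = 4.

4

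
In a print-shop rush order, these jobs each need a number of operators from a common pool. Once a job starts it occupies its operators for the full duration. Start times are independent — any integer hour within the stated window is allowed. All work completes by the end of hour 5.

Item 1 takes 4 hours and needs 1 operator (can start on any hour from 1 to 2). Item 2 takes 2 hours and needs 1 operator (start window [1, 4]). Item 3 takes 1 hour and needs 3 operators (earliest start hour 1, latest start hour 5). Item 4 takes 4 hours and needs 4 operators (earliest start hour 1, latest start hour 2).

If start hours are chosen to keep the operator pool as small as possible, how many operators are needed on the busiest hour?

Early-start (Item 1@1, Item 2@1, Item 3@1, Item 4@1) gives peak 9: h1:9  h2:6  h3:5  h4:5  h5:0.
Shift Item 4→2.
Schedule Item 1@1, Item 2@1, Item 3@1, Item 4@2: h1:5  h2:6  h3:5  h4:5  h5:4 — peak 6.

6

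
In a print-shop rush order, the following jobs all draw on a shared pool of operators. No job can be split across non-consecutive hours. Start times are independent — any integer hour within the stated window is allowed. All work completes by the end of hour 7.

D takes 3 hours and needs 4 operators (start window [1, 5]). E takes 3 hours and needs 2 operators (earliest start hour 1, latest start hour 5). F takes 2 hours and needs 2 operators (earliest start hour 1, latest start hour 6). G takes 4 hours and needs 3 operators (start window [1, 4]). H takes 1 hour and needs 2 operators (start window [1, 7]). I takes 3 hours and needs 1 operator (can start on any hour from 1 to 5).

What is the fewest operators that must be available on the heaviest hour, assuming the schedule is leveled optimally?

6

Early-start (D@1, E@1, F@1, G@1, H@1, I@1) gives peak 14: h1:14  h2:12  h3:10  h4:3  h5:0  h6:0  h7:0.
Shift F→4, G→4, H→6, I→4.
Schedule D@1, E@1, F@4, G@4, H@6, I@4: h1:6  h2:6  h3:6  h4:6  h5:6  h6:6  h7:3 — peak 6.
Total operator-hours = 39 over 7 hours ⇒ peak ≥ ⌈39/7⌉ = 6, so 6 is optimal.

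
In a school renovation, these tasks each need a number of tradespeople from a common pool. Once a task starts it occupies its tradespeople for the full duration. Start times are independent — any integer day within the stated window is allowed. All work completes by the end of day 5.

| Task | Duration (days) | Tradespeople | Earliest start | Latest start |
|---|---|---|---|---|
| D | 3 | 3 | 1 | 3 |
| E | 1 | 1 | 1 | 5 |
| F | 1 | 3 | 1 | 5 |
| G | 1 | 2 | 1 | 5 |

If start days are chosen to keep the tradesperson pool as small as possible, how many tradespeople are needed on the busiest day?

Early-start (D@1, E@1, F@1, G@1) gives peak 9: d1:9  d2:3  d3:3  d4:0  d5:0.
Shift E→4, F→5, G→4.
Schedule D@1, E@4, F@5, G@4: d1:3  d2:3  d3:3  d4:3  d5:3 — peak 3.
Total tradesperson-days = 15 over 5 days ⇒ peak ≥ ⌈15/5⌉ = 3, so 3 is optimal.

3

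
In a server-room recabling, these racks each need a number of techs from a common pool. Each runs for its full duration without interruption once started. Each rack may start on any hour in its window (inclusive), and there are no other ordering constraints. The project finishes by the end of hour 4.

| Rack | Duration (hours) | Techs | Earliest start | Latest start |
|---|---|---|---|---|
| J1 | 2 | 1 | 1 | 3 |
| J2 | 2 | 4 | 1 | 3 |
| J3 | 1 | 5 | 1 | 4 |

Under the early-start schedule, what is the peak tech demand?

10

Early-start schedule: J1@1, J2@1, J3@1.
Load per hour: hour 1: 10, hour 2: 5, hour 3: 0, hour 4: 0.
Peak is 10.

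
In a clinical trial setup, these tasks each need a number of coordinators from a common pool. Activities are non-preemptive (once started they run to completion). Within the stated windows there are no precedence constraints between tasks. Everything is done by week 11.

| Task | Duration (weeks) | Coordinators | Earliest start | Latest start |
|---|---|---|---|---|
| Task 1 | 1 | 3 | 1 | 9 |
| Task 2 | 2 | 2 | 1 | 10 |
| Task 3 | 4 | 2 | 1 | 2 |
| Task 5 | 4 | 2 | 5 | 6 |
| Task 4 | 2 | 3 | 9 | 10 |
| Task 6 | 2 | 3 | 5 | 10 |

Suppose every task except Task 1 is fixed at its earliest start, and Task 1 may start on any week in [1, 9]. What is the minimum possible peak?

5

Task 1@1: w1:7  w2:4  w3:2  w4:2  w5:5  w6:5  w7:2  w8:2  w9:3  w10:3  w11:0 → peak 7
Task 1@2: w1:4  w2:7  w3:2  w4:2  w5:5  w6:5  w7:2  w8:2  w9:3  w10:3  w11:0 → peak 7
Task 1@3: w1:4  w2:4  w3:5  w4:2  w5:5  w6:5  w7:2  w8:2  w9:3  w10:3  w11:0 → peak 5
Task 1@4: w1:4  w2:4  w3:2  w4:5  w5:5  w6:5  w7:2  w8:2  w9:3  w10:3  w11:0 → peak 5
Task 1@5: w1:4  w2:4  w3:2  w4:2  w5:8  w6:5  w7:2  w8:2  w9:3  w10:3  w11:0 → peak 8
Task 1@6: w1:4  w2:4  w3:2  w4:2  w5:5  w6:8  w7:2  w8:2  w9:3  w10:3  w11:0 → peak 8
Task 1@7: w1:4  w2:4  w3:2  w4:2  w5:5  w6:5  w7:5  w8:2  w9:3  w10:3  w11:0 → peak 5
Task 1@8: w1:4  w2:4  w3:2  w4:2  w5:5  w6:5  w7:2  w8:5  w9:3  w10:3  w11:0 → peak 5
Task 1@9: w1:4  w2:4  w3:2  w4:2  w5:5  w6:5  w7:2  w8:2  w9:6  w10:3  w11:0 → peak 6
Best is Task 1@3, peak 5.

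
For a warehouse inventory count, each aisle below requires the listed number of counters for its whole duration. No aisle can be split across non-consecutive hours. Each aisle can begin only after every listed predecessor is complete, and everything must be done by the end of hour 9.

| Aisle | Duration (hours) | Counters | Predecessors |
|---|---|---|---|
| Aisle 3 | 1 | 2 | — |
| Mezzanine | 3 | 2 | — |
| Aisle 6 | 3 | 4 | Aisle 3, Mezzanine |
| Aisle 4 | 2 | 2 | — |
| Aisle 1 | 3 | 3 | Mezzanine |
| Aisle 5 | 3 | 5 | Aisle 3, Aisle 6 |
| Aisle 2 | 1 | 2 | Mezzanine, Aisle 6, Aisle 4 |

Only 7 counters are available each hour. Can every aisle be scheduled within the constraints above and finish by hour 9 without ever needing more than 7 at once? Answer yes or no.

yes

Schedule Aisle 3@1, Mezzanine@1, Aisle 6@4, Aisle 4@1, Aisle 1@4, Aisle 5@7, Aisle 2@7: h1:6  h2:4  h3:2  h4:7  h5:7  h6:7  h7:7  h8:5  h9:5 — peak 7 ≤ 7.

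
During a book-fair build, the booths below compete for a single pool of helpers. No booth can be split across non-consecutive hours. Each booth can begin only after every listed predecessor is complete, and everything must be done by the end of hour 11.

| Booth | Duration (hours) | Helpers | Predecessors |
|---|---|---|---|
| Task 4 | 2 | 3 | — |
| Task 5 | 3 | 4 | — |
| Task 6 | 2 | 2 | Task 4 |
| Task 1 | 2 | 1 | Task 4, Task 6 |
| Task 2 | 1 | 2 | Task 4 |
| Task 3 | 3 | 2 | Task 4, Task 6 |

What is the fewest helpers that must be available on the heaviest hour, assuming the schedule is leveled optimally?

4

Early-start (Task 4@1, Task 5@1, Task 6@3, Task 1@5, Task 2@3, Task 3@5) gives peak 8: h1:7  h2:7  h3:8  h4:2  h5:3  h6:3  h7:2  h8:0  h9:0  h10:0  h11:0.
Shift Task 5→3, Task 6→6, Task 1→8, Task 2→6, Task 3→8.
Schedule Task 4@1, Task 5@3, Task 6@6, Task 1@8, Task 2@6, Task 3@8: h1:3  h2:3  h3:4  h4:4  h5:4  h6:4  h7:2  h8:3  h9:3  h10:2  h11:0 — peak 4.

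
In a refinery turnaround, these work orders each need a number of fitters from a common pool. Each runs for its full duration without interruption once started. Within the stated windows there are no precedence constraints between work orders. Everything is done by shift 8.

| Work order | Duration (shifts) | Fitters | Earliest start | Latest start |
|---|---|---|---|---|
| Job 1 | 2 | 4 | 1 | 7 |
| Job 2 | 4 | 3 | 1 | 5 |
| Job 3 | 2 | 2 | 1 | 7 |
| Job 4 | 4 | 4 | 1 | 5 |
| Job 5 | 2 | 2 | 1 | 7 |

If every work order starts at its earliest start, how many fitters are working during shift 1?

15

At early start, shift 1 has: Job 1, Job 2, Job 3, Job 4, Job 5.
Demand: 4 + 3 + 2 + 4 + 2 = 15.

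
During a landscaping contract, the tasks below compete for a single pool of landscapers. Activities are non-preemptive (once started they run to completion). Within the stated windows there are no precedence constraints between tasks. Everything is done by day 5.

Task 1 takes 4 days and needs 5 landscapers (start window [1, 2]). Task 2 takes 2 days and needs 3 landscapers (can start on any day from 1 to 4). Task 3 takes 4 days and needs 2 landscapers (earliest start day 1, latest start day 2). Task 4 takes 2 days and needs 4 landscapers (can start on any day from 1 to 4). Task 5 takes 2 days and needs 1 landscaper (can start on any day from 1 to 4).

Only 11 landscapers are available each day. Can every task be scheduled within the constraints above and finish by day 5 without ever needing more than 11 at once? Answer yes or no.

yes

Schedule Task 1@1, Task 2@1, Task 3@1, Task 4@3, Task 5@1: d1:11  d2:11  d3:11  d4:11  d5:0 — peak 11 ≤ 11.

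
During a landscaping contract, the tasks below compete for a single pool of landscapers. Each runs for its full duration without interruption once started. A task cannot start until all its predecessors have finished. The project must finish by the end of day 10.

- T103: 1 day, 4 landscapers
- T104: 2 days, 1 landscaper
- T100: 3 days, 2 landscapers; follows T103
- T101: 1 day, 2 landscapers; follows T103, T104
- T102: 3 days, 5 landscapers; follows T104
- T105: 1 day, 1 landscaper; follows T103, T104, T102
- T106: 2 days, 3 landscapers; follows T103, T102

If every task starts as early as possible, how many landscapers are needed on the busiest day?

Early-start schedule: T103@1, T104@1, T100@2, T101@3, T102@3, T105@6, T106@6.
Load per day: day 1: 5, day 2: 3, day 3: 9, day 4: 7, day 5: 5, day 6: 4, day 7: 3, day 8: 0, day 9: 0, day 10: 0.
Peak is 9.

9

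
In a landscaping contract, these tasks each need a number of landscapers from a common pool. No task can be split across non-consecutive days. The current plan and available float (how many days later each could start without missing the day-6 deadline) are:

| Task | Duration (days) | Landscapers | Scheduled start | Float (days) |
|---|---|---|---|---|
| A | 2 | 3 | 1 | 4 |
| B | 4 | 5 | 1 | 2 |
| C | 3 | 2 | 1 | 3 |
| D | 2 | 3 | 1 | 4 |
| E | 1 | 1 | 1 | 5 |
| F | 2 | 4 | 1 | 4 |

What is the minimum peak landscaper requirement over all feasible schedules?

9

Early-start (A@1, B@1, C@1, D@1, E@1, F@1) gives peak 18: d1:18  d2:17  d3:7  d4:5  d5:0  d6:0.
Shift C→3, D→5, F→5.
Schedule A@1, B@1, C@3, D@5, E@1, F@5: d1:9  d2:8  d3:7  d4:7  d5:9  d6:7 — peak 9.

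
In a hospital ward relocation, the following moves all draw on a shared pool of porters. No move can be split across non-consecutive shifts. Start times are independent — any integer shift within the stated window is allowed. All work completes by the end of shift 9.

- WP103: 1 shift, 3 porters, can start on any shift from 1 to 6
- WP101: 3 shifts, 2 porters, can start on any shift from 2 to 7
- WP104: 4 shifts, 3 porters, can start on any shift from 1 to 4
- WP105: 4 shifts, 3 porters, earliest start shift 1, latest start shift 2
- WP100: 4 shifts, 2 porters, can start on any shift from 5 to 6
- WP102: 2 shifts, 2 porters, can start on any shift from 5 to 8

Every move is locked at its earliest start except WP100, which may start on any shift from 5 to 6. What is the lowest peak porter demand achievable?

WP100@5: s1:9  s2:8  s3:8  s4:8  s5:4  s6:4  s7:2  s8:2  s9:0 → peak 9
WP100@6: s1:9  s2:8  s3:8  s4:8  s5:2  s6:4  s7:2  s8:2  s9:2 → peak 9
Best is WP100@5, peak 9.

9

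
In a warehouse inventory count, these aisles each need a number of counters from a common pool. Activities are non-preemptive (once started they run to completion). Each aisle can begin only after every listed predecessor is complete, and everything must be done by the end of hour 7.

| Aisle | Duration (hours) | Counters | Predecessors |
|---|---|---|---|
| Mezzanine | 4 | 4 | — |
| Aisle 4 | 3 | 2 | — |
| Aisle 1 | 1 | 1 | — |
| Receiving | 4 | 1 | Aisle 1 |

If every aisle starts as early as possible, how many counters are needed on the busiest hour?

7

Early-start schedule: Mezzanine@1, Aisle 4@1, Aisle 1@1, Receiving@2.
Load per hour: hour 1: 7, hour 2: 7, hour 3: 7, hour 4: 5, hour 5: 1, hour 6: 0, hour 7: 0.
Peak is 7.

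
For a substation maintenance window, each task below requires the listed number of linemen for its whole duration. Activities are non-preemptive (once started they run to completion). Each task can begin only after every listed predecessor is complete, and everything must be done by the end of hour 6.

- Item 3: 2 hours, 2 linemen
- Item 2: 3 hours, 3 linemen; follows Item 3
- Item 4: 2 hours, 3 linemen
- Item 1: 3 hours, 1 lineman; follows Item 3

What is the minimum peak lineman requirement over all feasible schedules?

Schedule Item 3@1, Item 2@3, Item 4@1, Item 1@3: h1:5  h2:5  h3:4  h4:4  h5:4  h6:0 — peak 5.

5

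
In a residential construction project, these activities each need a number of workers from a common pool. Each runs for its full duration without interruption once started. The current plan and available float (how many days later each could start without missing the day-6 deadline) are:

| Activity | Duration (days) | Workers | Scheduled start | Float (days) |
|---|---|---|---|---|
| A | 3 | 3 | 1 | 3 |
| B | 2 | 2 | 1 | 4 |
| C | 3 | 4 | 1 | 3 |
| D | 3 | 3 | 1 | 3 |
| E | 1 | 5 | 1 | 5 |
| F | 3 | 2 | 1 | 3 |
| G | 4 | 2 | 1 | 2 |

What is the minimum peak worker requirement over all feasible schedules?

Early-start (A@1, B@1, C@1, D@1, E@1, F@1, G@1) gives peak 21: d1:21  d2:16  d3:14  d4:2  d5:0  d6:0.
Shift C→4, E→6, F→3.
Schedule A@1, B@1, C@4, D@1, E@6, F@3, G@1: d1:10  d2:10  d3:10  d4:8  d5:6  d6:9 — peak 10.

10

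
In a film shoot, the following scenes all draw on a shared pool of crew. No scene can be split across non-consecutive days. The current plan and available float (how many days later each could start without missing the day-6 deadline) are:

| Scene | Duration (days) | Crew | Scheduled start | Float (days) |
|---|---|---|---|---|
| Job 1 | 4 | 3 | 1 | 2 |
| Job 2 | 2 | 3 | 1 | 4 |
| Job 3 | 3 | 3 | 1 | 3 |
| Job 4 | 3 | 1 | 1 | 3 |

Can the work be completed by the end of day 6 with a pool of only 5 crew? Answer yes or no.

no

The minimum achievable peak is 6; 5 < 6, so no feasible schedule stays within the cap.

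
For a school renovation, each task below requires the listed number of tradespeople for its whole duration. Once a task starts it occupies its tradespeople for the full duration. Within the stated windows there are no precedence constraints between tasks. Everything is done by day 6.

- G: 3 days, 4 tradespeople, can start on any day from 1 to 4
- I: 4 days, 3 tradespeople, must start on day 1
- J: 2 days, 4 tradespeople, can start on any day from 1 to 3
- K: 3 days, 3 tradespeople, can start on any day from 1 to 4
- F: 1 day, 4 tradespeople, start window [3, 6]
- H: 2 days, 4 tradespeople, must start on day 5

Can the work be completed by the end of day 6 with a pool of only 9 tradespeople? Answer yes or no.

no

The minimum achievable peak is 10; 9 < 10, so no feasible schedule stays within the cap.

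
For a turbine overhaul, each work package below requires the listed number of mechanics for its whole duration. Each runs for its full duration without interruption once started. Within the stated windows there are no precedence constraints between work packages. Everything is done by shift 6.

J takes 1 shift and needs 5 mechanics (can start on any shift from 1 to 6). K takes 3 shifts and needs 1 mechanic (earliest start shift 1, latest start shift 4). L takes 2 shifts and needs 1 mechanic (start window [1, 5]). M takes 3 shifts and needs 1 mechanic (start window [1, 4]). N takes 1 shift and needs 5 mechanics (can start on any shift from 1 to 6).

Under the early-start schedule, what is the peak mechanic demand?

13

Early-start schedule: J@1, K@1, L@1, M@1, N@1.
Load per shift: shift 1: 13, shift 2: 3, shift 3: 2, shift 4: 0, shift 5: 0, shift 6: 0.
Peak is 13.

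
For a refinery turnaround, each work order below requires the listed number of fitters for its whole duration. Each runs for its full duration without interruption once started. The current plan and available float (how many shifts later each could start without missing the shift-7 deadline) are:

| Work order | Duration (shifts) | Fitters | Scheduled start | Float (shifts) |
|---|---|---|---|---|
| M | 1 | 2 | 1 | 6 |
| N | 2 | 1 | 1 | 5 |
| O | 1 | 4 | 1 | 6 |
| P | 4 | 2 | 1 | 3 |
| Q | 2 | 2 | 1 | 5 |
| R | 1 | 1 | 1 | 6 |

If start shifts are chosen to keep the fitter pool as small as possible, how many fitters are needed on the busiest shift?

4

Early-start (M@1, N@1, O@1, P@1, Q@1, R@1) gives peak 12: s1:12  s2:5  s3:2  s4:2  s5:0  s6:0  s7:0.
Shift O→3, P→4, Q→4.
Schedule M@1, N@1, O@3, P@4, Q@4, R@1: s1:4  s2:1  s3:4  s4:4  s5:4  s6:2  s7:2 — peak 4.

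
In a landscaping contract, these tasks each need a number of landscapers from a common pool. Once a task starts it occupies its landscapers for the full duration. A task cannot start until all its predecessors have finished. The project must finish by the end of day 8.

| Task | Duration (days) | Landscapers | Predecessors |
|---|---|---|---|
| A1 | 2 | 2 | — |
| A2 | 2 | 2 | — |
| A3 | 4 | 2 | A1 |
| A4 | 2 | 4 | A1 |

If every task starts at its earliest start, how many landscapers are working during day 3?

6

At early start, day 3 has: A3, A4.
Demand: 2 + 4 = 6.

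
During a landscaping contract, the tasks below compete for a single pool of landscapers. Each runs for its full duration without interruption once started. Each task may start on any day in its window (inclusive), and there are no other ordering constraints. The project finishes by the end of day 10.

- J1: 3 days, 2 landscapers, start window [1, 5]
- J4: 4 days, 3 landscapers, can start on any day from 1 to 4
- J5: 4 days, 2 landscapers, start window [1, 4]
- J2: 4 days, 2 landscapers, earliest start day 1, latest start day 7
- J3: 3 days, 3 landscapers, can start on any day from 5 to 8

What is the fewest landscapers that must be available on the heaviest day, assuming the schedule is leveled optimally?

5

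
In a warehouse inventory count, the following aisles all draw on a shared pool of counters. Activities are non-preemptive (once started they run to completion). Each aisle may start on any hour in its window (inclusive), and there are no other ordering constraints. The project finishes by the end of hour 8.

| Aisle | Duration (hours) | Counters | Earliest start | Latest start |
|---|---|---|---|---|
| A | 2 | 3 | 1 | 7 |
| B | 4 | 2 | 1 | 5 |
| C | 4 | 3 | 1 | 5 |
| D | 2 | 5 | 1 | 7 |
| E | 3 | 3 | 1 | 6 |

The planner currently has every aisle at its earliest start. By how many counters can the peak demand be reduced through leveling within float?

Early-start peak: h1:16  h2:16  h3:8  h4:5  h5:0  h6:0  h7:0  h8:0 ⇒ 16.
Leveled (A@1, B@1, C@5, D@3, E@5): h1:5  h2:5  h3:7  h4:7  h5:6  h6:6  h7:6  h8:3 ⇒ 7.
Reduction 16 − 7 = 9.

9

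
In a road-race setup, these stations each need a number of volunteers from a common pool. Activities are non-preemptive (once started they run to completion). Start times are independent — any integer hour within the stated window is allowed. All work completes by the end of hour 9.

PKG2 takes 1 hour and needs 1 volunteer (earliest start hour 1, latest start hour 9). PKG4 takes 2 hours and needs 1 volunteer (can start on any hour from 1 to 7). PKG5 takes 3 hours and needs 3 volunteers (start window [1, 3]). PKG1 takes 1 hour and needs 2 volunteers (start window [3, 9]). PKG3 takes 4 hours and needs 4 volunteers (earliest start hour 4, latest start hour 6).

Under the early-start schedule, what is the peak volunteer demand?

Early-start schedule: PKG2@1, PKG4@1, PKG5@1, PKG1@3, PKG3@4.
Load per hour: hour 1: 5, hour 2: 4, hour 3: 5, hour 4: 4, hour 5: 4, hour 6: 4, hour 7: 4, hour 8: 0, hour 9: 0.
Peak is 5.

5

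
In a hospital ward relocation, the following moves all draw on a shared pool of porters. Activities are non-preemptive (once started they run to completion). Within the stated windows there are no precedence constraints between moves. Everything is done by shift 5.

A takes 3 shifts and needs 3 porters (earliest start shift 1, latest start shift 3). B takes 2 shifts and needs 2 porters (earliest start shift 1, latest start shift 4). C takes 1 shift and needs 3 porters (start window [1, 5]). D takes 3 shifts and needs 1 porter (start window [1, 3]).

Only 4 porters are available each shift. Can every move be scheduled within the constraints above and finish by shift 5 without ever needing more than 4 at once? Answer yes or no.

The minimum achievable peak is 5; 4 < 5, so no feasible schedule stays within the cap.

no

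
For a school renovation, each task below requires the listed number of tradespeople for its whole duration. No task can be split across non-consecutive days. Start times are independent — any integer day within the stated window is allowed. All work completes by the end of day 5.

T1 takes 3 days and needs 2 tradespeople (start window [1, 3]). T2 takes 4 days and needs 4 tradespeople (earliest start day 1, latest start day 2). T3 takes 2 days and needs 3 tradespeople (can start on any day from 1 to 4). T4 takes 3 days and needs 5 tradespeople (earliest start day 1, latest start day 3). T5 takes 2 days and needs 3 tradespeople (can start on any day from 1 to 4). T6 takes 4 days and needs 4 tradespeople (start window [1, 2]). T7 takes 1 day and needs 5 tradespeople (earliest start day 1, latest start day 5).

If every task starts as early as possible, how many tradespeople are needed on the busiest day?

26

Early-start schedule: T1@1, T2@1, T3@1, T4@1, T5@1, T6@1, T7@1.
Load per day: day 1: 26, day 2: 21, day 3: 15, day 4: 8, day 5: 0.
Peak is 26.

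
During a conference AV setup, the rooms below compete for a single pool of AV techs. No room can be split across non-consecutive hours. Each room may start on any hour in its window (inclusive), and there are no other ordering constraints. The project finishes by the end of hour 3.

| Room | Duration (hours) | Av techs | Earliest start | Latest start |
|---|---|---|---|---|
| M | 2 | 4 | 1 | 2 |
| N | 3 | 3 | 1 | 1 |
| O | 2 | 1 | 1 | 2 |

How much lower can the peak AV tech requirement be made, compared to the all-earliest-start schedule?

0

Early-start peak: h1:8  h2:8  h3:3 ⇒ 8.
Leveled (M@1, N@1, O@1): h1:8  h2:8  h3:3 ⇒ 8.
Reduction 8 − 8 = 0.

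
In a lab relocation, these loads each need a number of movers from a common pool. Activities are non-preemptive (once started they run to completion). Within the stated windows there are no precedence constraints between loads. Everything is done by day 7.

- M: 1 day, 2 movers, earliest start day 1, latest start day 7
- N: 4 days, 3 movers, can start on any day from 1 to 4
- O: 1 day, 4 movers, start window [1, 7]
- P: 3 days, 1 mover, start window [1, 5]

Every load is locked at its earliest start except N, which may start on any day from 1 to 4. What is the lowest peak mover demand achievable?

7

N@1: d1:10  d2:4  d3:4  d4:3  d5:0  d6:0  d7:0 → peak 10
N@2: d1:7  d2:4  d3:4  d4:3  d5:3  d6:0  d7:0 → peak 7
N@3: d1:7  d2:1  d3:4  d4:3  d5:3  d6:3  d7:0 → peak 7
N@4: d1:7  d2:1  d3:1  d4:3  d5:3  d6:3  d7:3 → peak 7
Best is N@2, peak 7.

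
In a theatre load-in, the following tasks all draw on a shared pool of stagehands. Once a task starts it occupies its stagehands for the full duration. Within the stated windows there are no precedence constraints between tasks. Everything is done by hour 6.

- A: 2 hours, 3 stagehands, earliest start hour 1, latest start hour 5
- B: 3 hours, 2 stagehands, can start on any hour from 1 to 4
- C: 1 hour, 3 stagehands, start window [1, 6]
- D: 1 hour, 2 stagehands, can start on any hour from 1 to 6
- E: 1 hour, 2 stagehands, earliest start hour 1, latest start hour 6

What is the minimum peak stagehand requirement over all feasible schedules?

4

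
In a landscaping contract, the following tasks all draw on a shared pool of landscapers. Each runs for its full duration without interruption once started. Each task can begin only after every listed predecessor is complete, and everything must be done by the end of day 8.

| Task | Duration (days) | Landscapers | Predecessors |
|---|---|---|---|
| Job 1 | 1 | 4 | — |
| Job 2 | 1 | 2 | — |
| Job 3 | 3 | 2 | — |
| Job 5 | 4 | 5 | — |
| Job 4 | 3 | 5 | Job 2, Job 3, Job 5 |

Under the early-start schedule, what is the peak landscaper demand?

13

Early-start schedule: Job 1@1, Job 2@1, Job 3@1, Job 5@1, Job 4@5.
Load per day: day 1: 13, day 2: 7, day 3: 7, day 4: 5, day 5: 5, day 6: 5, day 7: 5, day 8: 0.
Peak is 13.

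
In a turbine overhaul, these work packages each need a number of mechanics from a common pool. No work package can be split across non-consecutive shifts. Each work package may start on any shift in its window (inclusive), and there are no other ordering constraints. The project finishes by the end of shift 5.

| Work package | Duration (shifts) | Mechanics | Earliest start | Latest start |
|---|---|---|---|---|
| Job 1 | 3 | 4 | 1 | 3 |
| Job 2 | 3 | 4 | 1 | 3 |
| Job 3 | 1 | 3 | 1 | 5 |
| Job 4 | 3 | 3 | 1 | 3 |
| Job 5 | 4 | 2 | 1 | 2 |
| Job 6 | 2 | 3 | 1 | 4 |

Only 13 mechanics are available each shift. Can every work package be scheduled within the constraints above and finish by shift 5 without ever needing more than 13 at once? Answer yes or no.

yes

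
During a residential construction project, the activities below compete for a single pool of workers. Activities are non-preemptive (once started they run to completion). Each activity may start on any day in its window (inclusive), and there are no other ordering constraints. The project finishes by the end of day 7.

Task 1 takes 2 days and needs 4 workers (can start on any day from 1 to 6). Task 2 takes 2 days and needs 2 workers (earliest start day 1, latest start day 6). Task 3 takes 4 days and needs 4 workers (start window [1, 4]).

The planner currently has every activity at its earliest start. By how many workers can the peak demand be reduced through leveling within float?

4

Early-start peak: d1:10  d2:10  d3:4  d4:4  d5:0  d6:0  d7:0 ⇒ 10.
Leveled (Task 1@1, Task 2@1, Task 3@3): d1:6  d2:6  d3:4  d4:4  d5:4  d6:4  d7:0 ⇒ 6.
Reduction 10 − 6 = 4.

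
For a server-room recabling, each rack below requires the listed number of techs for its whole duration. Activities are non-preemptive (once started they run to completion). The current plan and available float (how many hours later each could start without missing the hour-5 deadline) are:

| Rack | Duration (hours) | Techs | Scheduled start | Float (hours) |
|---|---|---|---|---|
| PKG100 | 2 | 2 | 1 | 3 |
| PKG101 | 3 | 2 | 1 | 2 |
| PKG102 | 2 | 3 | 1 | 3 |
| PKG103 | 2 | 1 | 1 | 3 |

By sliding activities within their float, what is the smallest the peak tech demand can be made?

Early-start (PKG100@1, PKG101@1, PKG102@1, PKG103@1) gives peak 8: h1:8  h2:8  h3:2  h4:0  h5:0.
Shift PKG102→4, PKG103→3.
Schedule PKG100@1, PKG101@1, PKG102@4, PKG103@3: h1:4  h2:4  h3:3  h4:4  h5:3 — peak 4.
Total tech-hours = 18 over 5 hours ⇒ peak ≥ ⌈18/5⌉ = 4, so 4 is optimal.

4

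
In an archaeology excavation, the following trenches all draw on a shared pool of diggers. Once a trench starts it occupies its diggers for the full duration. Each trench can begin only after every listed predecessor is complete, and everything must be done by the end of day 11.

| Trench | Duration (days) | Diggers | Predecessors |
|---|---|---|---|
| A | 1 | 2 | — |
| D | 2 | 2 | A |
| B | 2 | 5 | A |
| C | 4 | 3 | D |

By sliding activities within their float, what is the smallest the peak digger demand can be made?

Early-start (A@1, D@2, B@2, C@4) gives peak 7: d1:2  d2:7  d3:7  d4:3  d5:3  d6:3  d7:3  d8:0  d9:0  d10:0  d11:0.
Shift B→4, C→6.
Schedule A@1, D@2, B@4, C@6: d1:2  d2:2  d3:2  d4:5  d5:5  d6:3  d7:3  d8:3  d9:3  d10:0  d11:0 — peak 5.

5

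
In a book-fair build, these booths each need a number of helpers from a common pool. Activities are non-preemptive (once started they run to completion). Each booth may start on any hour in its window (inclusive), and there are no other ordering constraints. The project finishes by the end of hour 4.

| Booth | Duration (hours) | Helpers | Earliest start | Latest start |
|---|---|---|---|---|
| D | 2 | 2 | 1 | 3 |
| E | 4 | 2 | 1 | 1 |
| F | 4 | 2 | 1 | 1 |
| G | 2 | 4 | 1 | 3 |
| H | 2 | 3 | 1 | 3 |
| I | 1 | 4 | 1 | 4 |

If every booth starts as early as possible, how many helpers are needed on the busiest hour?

17

Early-start schedule: D@1, E@1, F@1, G@1, H@1, I@1.
Load per hour: hour 1: 17, hour 2: 13, hour 3: 4, hour 4: 4.
Peak is 17.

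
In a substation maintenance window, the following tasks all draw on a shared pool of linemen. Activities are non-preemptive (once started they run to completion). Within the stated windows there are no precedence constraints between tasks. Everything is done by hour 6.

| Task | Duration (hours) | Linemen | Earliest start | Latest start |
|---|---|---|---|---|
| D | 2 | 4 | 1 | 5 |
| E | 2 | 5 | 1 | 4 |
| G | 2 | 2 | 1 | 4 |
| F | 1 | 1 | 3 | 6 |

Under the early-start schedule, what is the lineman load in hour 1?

11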